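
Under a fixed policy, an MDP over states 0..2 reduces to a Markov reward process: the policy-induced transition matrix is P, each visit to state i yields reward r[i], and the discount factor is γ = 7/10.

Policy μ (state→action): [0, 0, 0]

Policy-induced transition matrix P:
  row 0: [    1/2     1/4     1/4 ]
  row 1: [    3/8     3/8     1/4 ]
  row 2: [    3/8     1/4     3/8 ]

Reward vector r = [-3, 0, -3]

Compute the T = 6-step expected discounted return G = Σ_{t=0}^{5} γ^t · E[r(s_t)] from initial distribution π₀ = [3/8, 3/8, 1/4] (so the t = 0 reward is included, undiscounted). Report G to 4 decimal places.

G = -6.0090

t=0: π = [0.3750, 0.3750, 0.2500], E[r] = -1.8750, γ^t·E[r] = -1.875000, running G = -1.875000
t=1: π = [0.4219, 0.2969, 0.2813], E[r] = -2.1094, γ^t·E[r] = -1.476563, running G = -3.351563
t=2: π = [0.4277, 0.2871, 0.2852], E[r] = -2.1387, γ^t·E[r] = -1.047949, running G = -4.399512
t=3: π = [0.4285, 0.2859, 0.2856], E[r] = -2.1423, γ^t·E[r] = -0.734821, running G = -5.134332
t=4: π = [0.4286, 0.2857, 0.2857], E[r] = -2.1428, γ^t·E[r] = -0.514484, running G = -5.648817
t=5: π = [0.4286, 0.2857, 0.2857], E[r] = -2.1428, γ^t·E[r] = -0.360149, running G = -6.008965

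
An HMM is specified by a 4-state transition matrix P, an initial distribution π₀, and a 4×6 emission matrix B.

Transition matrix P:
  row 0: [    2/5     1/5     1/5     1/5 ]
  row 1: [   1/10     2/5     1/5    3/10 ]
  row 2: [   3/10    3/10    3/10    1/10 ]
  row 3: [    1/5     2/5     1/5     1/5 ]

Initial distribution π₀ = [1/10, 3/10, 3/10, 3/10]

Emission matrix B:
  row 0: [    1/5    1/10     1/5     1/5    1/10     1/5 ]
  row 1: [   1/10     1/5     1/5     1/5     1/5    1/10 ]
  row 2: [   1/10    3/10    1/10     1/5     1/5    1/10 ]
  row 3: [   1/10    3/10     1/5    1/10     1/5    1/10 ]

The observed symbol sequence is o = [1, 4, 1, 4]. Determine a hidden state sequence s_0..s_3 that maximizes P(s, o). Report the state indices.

t=0: δ = [1.000e-02, 6.000e-02, 9.000e-02, 9.000e-02]  (obs o_0=1)
t=1: δ = [2.700e-03, 7.200e-03, 5.400e-03, 3.600e-03]  ψ = [2, 3, 2, 1]  (obs o_1=4)
t=2: δ = [1.620e-04, 5.760e-04, 4.860e-04, 6.480e-04]  ψ = [2, 1, 2, 1]  (obs o_2=1)
t=3: δ = [1.458e-05, 5.184e-05, 2.916e-05, 3.456e-05]  ψ = [2, 3, 2, 1]  (obs o_3=4)
backtrack: best end state = 1; path = [3, 1, 3, 1]

path = [3, 1, 3, 1]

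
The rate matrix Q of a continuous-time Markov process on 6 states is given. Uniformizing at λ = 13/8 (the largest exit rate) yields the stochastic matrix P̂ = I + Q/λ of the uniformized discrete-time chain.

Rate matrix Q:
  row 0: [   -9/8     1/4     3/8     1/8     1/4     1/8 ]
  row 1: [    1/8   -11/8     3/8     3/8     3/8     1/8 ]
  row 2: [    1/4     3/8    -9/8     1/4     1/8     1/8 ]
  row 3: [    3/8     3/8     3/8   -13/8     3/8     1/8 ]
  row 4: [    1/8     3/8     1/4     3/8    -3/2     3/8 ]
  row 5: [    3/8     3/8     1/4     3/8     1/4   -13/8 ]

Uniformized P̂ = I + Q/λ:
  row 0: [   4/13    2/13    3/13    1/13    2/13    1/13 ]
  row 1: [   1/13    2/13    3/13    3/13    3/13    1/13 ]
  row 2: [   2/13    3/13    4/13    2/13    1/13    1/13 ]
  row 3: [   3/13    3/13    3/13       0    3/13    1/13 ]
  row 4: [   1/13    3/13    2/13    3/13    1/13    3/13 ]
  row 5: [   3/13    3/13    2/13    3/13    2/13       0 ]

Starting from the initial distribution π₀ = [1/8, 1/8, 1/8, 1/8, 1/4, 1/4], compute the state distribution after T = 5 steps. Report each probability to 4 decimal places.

t=0: π = [0.1250, 0.1250, 0.1250, 0.1250, 0.2500, 0.2500]
t=1: π = [0.1731, 0.2115, 0.2019, 0.1731, 0.1442, 0.0962]
t=2: π = [0.1738, 0.2012, 0.2278, 0.1487, 0.1568, 0.0917]
t=3: π = [0.1715, 0.2019, 0.2292, 0.1522, 0.1512, 0.0940]
t=4: π = [0.1720, 0.2020, 0.2295, 0.1516, 0.1518, 0.0930]
t=5: π = [0.1719, 0.2020, 0.2296, 0.1517, 0.1517, 0.0931]

π = [0.1719, 0.2020, 0.2296, 0.1517, 0.1517, 0.0931]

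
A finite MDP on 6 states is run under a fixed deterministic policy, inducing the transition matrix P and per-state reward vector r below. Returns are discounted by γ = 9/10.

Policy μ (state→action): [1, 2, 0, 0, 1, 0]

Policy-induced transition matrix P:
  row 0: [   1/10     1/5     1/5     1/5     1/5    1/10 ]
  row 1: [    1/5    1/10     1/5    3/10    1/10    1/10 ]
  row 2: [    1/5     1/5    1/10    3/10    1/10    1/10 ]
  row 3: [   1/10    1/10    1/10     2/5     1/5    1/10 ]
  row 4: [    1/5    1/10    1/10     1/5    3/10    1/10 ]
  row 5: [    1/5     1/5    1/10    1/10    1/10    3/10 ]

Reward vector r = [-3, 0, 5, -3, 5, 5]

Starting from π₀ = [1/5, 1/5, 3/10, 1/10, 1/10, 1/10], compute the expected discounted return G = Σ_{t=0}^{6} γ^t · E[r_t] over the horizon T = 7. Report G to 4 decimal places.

t=0: π = [0.2000, 0.2000, 0.3000, 0.1000, 0.1000, 0.1000], E[r] = 1.6000, γ^t·E[r] = 1.600000, running G = 1.600000
t=1: π = [0.1700, 0.1600, 0.1400, 0.2600, 0.1500, 0.1200], E[r] = 0.7600, γ^t·E[r] = 0.684000, running G = 2.284000
t=2: π = [0.1570, 0.1430, 0.1330, 0.2700, 0.1730, 0.1240], E[r] = 0.8690, γ^t·E[r] = 0.703890, running G = 2.987890
t=3: π = [0.1573, 0.1414, 0.1300, 0.2692, 0.1773, 0.1248], E[r] = 0.8810, γ^t·E[r] = 0.642249, running G = 3.630139
t=4: π = [0.1574, 0.1412, 0.1299, 0.2685, 0.1781, 0.1250], E[r] = 0.8872, γ^t·E[r] = 0.582059, running G = 4.212198
t=5: π = [0.1574, 0.1412, 0.1299, 0.2683, 0.1782, 0.1250], E[r] = 0.8881, γ^t·E[r] = 0.524411, running G = 4.736609
t=6: π = [0.1574, 0.1412, 0.1299, 0.2683, 0.1782, 0.1250], E[r] = 0.8883, γ^t·E[r] = 0.472071, running G = 5.208680

G = 5.2087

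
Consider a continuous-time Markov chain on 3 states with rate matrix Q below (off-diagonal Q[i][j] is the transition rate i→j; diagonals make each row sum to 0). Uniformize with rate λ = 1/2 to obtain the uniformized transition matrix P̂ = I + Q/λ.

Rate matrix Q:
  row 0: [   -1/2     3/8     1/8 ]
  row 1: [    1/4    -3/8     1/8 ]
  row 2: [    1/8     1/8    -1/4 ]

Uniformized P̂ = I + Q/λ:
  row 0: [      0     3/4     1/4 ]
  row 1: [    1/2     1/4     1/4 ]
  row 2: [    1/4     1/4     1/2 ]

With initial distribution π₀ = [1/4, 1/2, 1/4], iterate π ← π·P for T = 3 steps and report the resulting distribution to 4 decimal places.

t=0: π = [0.2500, 0.5000, 0.2500]
t=1: π = [0.3125, 0.3750, 0.3125]
t=2: π = [0.2656, 0.4063, 0.3281]
t=3: π = [0.2852, 0.3828, 0.3320]

π = [0.2852, 0.3828, 0.3320]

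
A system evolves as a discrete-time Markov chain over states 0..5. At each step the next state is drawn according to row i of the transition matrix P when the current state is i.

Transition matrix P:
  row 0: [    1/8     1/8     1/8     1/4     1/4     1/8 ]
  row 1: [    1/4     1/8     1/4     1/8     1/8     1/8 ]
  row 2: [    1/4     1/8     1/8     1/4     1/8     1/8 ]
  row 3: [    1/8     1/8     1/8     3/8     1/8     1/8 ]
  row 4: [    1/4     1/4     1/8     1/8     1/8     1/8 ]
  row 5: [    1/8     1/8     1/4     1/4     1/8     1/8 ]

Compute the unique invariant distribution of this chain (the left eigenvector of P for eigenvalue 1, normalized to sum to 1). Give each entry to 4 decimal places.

Balance equations π_j = Σ_i π_i·P[i][j]:
  π_0 = 1/8·π_0 + 1/4·π_1 + 1/4·π_2 + 1/8·π_3 + 1/4·π_4 + 1/8·π_5
  π_1 = 1/8·π_0 + 1/8·π_1 + 1/8·π_2 + 1/8·π_3 + 1/4·π_4 + 1/8·π_5
  π_2 = 1/8·π_0 + 1/4·π_1 + 1/8·π_2 + 1/8·π_3 + 1/8·π_4 + 1/4·π_5
  π_3 = 1/4·π_0 + 1/8·π_1 + 1/4·π_2 + 3/8·π_3 + 1/8·π_4 + 1/4·π_5
  π_4 = 1/4·π_0 + 1/8·π_1 + 1/8·π_2 + 1/8·π_3 + 1/8·π_4 + 1/8·π_5
  normalize: π_0 + π_1 + π_2 + π_3 + π_4 + π_5 = 1
Solving the linear system gives exactly π = [27/149, 171/1192, 189/1192, 291/1192, 22/149, 1/8].

π = [0.1812, 0.1435, 0.1586, 0.2441, 0.1477, 0.1250]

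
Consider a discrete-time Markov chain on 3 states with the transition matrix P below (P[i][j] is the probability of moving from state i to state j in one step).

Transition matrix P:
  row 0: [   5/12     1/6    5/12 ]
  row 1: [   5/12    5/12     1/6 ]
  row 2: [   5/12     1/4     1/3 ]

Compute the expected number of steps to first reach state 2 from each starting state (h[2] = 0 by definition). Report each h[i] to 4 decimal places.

h = [2.7692, 3.6923, 0.0000]

First-step conditioning: h[2] = 0; for i ≠ 2, h[i] = 1 + Σ_k P[i][k]·h[k].
  h[0] = 1 + 5/12·h[0] + 1/6·h[1]
  h[1] = 1 + 5/12·h[0] + 5/12·h[1]
Solving the 2×2 linear system over states ≠ 2 gives exactly h = [36/13, 48/13, 0] (h[2] = 0 is the target).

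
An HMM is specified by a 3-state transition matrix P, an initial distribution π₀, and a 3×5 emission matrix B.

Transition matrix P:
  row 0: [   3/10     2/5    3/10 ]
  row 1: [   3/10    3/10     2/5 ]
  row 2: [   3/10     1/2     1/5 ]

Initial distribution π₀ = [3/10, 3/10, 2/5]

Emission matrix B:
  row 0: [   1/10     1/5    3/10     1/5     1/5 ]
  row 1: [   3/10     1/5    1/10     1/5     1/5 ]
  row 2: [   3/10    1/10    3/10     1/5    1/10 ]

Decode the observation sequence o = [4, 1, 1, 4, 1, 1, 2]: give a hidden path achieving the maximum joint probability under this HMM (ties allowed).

path = [0, 1, 0, 1, 0, 1, 2]

t=0: δ = [6.000e-02, 6.000e-02, 4.000e-02]  (obs o_0=4)
t=1: δ = [3.600e-03, 4.800e-03, 2.400e-03]  ψ = [0, 0, 1]  (obs o_1=1)
t=2: δ = [2.880e-04, 2.880e-04, 1.920e-04]  ψ = [1, 0, 1]  (obs o_2=1)
t=3: δ = [1.728e-05, 2.304e-05, 1.152e-05]  ψ = [0, 0, 1]  (obs o_3=4)
t=4: δ = [1.382e-06, 1.382e-06, 9.216e-07]  ψ = [1, 0, 1]  (obs o_4=1)
t=5: δ = [8.294e-08, 1.106e-07, 5.530e-08]  ψ = [0, 0, 1]  (obs o_5=1)
t=6: δ = [9.953e-09, 3.318e-09, 1.327e-08]  ψ = [1, 0, 1]  (obs o_6=2)
backtrack: best end state = 2; path = [0, 1, 0, 1, 0, 1, 2]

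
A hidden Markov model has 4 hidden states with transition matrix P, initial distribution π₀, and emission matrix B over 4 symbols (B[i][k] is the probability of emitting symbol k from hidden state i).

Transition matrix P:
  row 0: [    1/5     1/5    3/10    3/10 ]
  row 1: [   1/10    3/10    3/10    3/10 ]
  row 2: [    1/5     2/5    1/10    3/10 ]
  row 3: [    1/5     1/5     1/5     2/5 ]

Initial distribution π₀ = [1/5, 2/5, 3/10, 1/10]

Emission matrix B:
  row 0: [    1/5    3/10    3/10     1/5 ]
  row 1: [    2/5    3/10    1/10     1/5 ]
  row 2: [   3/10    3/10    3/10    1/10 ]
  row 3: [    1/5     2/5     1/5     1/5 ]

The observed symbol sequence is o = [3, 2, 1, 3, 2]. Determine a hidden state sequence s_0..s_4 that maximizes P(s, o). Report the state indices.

t=0: δ = [4.000e-02, 8.000e-02, 3.000e-02, 2.000e-02]  (obs o_0=3)
t=1: δ = [2.400e-03, 2.400e-03, 7.200e-03, 4.800e-03]  ψ = [0, 1, 1, 1]  (obs o_1=2)
t=2: δ = [4.320e-04, 8.640e-04, 2.880e-04, 8.640e-04]  ψ = [2, 2, 3, 2]  (obs o_2=1)
t=3: δ = [3.456e-05, 5.184e-05, 2.592e-05, 6.912e-05]  ψ = [3, 1, 1, 3]  (obs o_3=3)
t=4: δ = [4.147e-06, 1.555e-06, 4.666e-06, 5.530e-06]  ψ = [3, 1, 1, 3]  (obs o_4=2)
backtrack: best end state = 3; path = [1, 2, 3, 3, 3]

path = [1, 2, 3, 3, 3]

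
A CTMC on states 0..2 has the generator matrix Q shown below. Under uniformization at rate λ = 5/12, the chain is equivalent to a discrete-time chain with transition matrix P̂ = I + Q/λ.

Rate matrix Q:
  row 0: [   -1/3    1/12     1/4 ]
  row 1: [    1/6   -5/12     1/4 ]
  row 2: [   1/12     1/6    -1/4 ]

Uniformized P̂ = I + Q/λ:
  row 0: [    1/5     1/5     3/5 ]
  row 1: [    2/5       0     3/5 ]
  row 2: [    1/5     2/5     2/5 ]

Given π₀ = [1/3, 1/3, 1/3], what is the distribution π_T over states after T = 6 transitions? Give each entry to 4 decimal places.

π = [0.2499, 0.2501, 0.5000]

t=0: π = [0.3333, 0.3333, 0.3333]
t=1: π = [0.2667, 0.2000, 0.5333]
t=2: π = [0.2400, 0.2667, 0.4933]
t=3: π = [0.2533, 0.2453, 0.5013]
t=4: π = [0.2491, 0.2512, 0.4997]
t=5: π = [0.2502, 0.2497, 0.5001]
t=6: π = [0.2499, 0.2501, 0.5000]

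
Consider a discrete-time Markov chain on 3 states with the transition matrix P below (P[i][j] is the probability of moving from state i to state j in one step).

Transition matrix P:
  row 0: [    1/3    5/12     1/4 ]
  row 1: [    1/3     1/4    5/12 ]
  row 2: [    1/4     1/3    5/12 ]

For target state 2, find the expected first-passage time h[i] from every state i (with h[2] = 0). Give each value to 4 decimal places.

First-step conditioning: h[2] = 0; for i ≠ 2, h[i] = 1 + Σ_k P[i][k]·h[k].
  h[0] = 1 + 1/3·h[0] + 5/12·h[1]
  h[1] = 1 + 1/3·h[0] + 1/4·h[1]
Solving the 2×2 linear system over states ≠ 2 gives exactly h = [42/13, 36/13, 0] (h[2] = 0 is the target).

h = [3.2308, 2.7692, 0.0000]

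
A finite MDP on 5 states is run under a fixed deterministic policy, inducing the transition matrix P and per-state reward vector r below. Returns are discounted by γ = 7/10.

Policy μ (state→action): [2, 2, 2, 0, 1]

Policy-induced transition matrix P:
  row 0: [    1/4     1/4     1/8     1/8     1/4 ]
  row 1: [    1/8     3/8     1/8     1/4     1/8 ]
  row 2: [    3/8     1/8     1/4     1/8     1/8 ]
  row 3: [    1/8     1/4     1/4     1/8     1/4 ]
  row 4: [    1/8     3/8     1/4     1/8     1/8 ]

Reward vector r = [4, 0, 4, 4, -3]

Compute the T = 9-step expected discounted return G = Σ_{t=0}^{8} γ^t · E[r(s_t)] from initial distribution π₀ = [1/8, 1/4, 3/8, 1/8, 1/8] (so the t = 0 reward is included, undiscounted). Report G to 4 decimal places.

t=0: π = [0.1250, 0.2500, 0.3750, 0.1250, 0.1250], E[r] = 2.1250, γ^t·E[r] = 2.125000, running G = 2.125000
t=1: π = [0.2344, 0.2500, 0.2031, 0.1563, 0.1563], E[r] = 1.9063, γ^t·E[r] = 1.334375, running G = 3.459375
t=2: π = [0.2051, 0.2754, 0.1895, 0.1563, 0.1738], E[r] = 1.6816, γ^t·E[r] = 0.824004, running G = 4.283379
t=3: π = [0.1980, 0.2825, 0.1899, 0.1594, 0.1702], E[r] = 1.6790, γ^t·E[r] = 0.575882, running G = 4.859260
t=4: π = [0.1972, 0.2828, 0.1899, 0.1603, 0.1697], E[r] = 1.6809, γ^t·E[r] = 0.403586, running G = 5.262847
t=5: π = [0.1971, 0.2828, 0.1900, 0.1604, 0.1697], E[r] = 1.6809, γ^t·E[r] = 0.282503, running G = 5.545349
t=6: π = [0.1971, 0.2828, 0.1900, 0.1604, 0.1697], E[r] = 1.6809, γ^t·E[r] = 0.197760, running G = 5.743109
t=7: π = [0.1971, 0.2828, 0.1900, 0.1604, 0.1697], E[r] = 1.6809, γ^t·E[r] = 0.138433, running G = 5.881542
t=8: π = [0.1971, 0.2828, 0.1900, 0.1604, 0.1697], E[r] = 1.6809, γ^t·E[r] = 0.096903, running G = 5.978445

G = 5.9784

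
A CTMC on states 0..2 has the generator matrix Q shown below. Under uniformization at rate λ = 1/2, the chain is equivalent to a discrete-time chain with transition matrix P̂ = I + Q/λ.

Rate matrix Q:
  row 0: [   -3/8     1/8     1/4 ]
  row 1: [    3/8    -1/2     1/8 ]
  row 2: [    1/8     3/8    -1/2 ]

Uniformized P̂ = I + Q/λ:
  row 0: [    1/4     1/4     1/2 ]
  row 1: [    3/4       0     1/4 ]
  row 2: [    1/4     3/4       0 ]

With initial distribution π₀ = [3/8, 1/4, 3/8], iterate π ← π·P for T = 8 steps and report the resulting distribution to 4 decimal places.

t=0: π = [0.3750, 0.2500, 0.3750]
t=1: π = [0.3750, 0.3750, 0.2500]
t=2: π = [0.4375, 0.2813, 0.2813]
t=3: π = [0.3906, 0.3203, 0.2891]
t=4: π = [0.4102, 0.3145, 0.2754]
t=5: π = [0.4072, 0.3091, 0.2837]
t=6: π = [0.4045, 0.3146, 0.2809]
t=7: π = [0.4073, 0.3118, 0.2809]
t=8: π = [0.4059, 0.3125, 0.2816]

π = [0.4059, 0.3125, 0.2816]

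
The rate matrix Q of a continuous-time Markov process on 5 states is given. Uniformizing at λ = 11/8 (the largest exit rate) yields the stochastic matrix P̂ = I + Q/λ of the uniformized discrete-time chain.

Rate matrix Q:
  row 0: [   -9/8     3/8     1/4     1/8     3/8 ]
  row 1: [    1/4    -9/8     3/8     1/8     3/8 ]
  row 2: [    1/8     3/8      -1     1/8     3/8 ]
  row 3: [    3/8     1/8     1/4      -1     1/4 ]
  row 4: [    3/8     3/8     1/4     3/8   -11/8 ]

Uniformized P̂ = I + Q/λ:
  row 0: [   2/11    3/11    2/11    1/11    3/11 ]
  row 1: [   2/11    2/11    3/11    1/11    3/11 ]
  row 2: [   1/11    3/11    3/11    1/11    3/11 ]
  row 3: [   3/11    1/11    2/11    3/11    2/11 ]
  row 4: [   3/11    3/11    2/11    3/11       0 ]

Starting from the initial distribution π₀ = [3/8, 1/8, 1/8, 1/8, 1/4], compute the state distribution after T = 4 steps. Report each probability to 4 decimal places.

π = [0.1943, 0.2239, 0.2224, 0.1562, 0.2033]

t=0: π = [0.3750, 0.1250, 0.1250, 0.1250, 0.2500]
t=1: π = [0.2045, 0.2386, 0.2045, 0.1591, 0.1932]
t=2: π = [0.1952, 0.2221, 0.2221, 0.1550, 0.2056]
t=3: π = [0.1944, 0.2244, 0.2222, 0.1565, 0.2026]
t=4: π = [0.1943, 0.2239, 0.2224, 0.1562, 0.2033]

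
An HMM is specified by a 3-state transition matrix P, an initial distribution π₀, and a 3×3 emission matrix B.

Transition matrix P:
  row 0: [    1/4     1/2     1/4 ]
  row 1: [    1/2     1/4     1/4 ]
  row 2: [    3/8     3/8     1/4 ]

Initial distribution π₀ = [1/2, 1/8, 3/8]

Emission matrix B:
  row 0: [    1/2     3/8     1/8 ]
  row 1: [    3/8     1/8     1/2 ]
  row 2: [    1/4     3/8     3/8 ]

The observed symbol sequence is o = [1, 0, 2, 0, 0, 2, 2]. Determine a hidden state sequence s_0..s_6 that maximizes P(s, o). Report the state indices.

t=0: δ = [1.875e-01, 1.562e-02, 1.406e-01]  (obs o_0=1)
t=1: δ = [2.637e-02, 3.516e-02, 1.172e-02]  ψ = [2, 0, 0]  (obs o_1=0)
t=2: δ = [2.197e-03, 6.592e-03, 3.296e-03]  ψ = [1, 0, 1]  (obs o_2=2)
t=3: δ = [1.648e-03, 6.180e-04, 4.120e-04]  ψ = [1, 1, 1]  (obs o_3=0)
t=4: δ = [2.060e-04, 3.090e-04, 1.030e-04]  ψ = [0, 0, 0]  (obs o_4=0)
t=5: δ = [1.931e-05, 5.150e-05, 2.897e-05]  ψ = [1, 0, 1]  (obs o_5=2)
t=6: δ = [3.219e-06, 6.437e-06, 4.828e-06]  ψ = [1, 1, 1]  (obs o_6=2)
backtrack: best end state = 1; path = [2, 0, 1, 0, 0, 1, 1]

path = [2, 0, 1, 0, 0, 1, 1]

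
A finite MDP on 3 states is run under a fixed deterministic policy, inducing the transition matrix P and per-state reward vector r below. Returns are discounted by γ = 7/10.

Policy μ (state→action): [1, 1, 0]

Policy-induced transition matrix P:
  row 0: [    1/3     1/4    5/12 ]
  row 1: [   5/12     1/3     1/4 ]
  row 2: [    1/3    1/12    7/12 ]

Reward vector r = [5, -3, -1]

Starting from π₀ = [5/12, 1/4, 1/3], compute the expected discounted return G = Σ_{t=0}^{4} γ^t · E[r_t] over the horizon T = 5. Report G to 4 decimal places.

t=0: π = [0.4167, 0.2500, 0.3333], E[r] = 1.0000, γ^t·E[r] = 1.000000, running G = 1.000000
t=1: π = [0.3542, 0.2153, 0.4306], E[r] = 0.6944, γ^t·E[r] = 0.486111, running G = 1.486111
t=2: π = [0.3513, 0.1962, 0.4525], E[r] = 0.7153, γ^t·E[r] = 0.350486, running G = 1.836597
t=3: π = [0.3497, 0.1909, 0.4594], E[r] = 0.7162, γ^t·E[r] = 0.245671, running G = 2.082268
t=4: π = [0.3492, 0.1893, 0.4614], E[r] = 0.7168, γ^t·E[r] = 0.172097, running G = 2.254365

G = 2.2544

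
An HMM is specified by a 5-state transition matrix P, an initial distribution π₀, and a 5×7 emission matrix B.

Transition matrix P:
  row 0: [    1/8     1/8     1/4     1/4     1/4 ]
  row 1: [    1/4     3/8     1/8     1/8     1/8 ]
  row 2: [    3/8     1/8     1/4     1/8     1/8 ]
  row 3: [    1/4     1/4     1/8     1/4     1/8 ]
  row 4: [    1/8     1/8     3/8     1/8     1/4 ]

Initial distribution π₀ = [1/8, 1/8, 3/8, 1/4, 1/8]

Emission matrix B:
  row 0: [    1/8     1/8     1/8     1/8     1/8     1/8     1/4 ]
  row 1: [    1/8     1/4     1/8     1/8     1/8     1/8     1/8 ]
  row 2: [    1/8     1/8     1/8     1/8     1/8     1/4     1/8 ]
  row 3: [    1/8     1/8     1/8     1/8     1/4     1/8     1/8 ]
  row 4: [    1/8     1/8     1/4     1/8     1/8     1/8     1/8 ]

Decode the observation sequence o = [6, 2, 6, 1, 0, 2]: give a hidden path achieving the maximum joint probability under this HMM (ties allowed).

path = [2, 2, 0, 2, 0, 4]

t=0: δ = [3.125e-02, 1.562e-02, 4.688e-02, 3.125e-02, 1.562e-02]  (obs o_0=6)
t=1: δ = [2.197e-03, 9.766e-04, 1.465e-03, 9.766e-04, 1.953e-03]  ψ = [2, 3, 2, 0, 0]  (obs o_1=2)
t=2: δ = [1.373e-04, 4.578e-05, 9.155e-05, 6.866e-05, 6.866e-05]  ψ = [2, 1, 4, 0, 0]  (obs o_2=6)
t=3: δ = [4.292e-06, 4.292e-06, 4.292e-06, 4.292e-06, 4.292e-06]  ψ = [2, 0, 0, 0, 0]  (obs o_3=1)
t=4: δ = [2.012e-07, 2.012e-07, 2.012e-07, 1.341e-07, 1.341e-07]  ψ = [2, 1, 4, 0, 0]  (obs o_4=0)
t=5: δ = [9.430e-09, 9.430e-09, 6.286e-09, 6.286e-09, 1.257e-08]  ψ = [2, 1, 0, 0, 0]  (obs o_5=2)
backtrack: best end state = 4; path = [2, 2, 0, 2, 0, 4]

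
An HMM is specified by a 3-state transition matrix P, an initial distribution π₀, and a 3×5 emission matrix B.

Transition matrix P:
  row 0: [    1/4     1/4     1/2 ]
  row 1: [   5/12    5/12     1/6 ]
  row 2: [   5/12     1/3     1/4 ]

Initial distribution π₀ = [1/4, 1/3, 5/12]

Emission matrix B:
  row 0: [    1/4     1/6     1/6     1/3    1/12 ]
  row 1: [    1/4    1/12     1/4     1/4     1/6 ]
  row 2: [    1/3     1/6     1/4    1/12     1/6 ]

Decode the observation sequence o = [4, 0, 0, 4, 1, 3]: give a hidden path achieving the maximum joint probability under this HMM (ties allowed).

t=0: δ = [2.083e-02, 5.556e-02, 6.944e-02]  (obs o_0=4)
t=1: δ = [7.234e-03, 5.787e-03, 5.787e-03]  ψ = [2, 1, 2]  (obs o_1=0)
t=2: δ = [6.028e-04, 6.028e-04, 1.206e-03]  ψ = [1, 1, 0]  (obs o_2=0)
t=3: δ = [4.186e-05, 6.698e-05, 5.023e-05]  ψ = [2, 2, 0]  (obs o_3=4)
t=4: δ = [4.651e-06, 2.326e-06, 3.489e-06]  ψ = [1, 1, 0]  (obs o_4=1)
t=5: δ = [4.845e-07, 2.907e-07, 1.938e-07]  ψ = [2, 0, 0]  (obs o_5=3)
backtrack: best end state = 0; path = [2, 0, 2, 0, 2, 0]

path = [2, 0, 2, 0, 2, 0]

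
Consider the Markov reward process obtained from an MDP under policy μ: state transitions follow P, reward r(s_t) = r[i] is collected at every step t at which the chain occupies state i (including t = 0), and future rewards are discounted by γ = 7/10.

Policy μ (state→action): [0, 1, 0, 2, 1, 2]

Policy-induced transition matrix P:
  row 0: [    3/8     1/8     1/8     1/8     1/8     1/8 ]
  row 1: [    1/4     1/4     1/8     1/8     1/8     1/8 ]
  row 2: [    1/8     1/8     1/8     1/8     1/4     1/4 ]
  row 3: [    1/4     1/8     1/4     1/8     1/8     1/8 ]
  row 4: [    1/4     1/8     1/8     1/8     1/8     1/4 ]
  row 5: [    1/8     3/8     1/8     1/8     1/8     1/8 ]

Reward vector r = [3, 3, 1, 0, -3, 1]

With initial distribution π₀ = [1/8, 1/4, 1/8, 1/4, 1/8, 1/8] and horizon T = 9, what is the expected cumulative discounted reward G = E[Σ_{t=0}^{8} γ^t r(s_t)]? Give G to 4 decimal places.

t=0: π = [0.1250, 0.2500, 0.1250, 0.2500, 0.1250, 0.1250], E[r] = 1.0000, γ^t·E[r] = 1.000000, running G = 1.000000
t=1: π = [0.2344, 0.1875, 0.1563, 0.1250, 0.1406, 0.1563], E[r] = 1.1563, γ^t·E[r] = 0.809375, running G = 1.809375
t=2: π = [0.2402, 0.1875, 0.1406, 0.1250, 0.1445, 0.1621], E[r] = 1.1523, γ^t·E[r] = 0.564648, running G = 2.374023
t=3: π = [0.2422, 0.1890, 0.1406, 0.1250, 0.1426, 0.1606], E[r] = 1.1670, γ^t·E[r] = 0.400278, running G = 2.774302
t=4: π = [0.2426, 0.1888, 0.1406, 0.1250, 0.1426, 0.1604], E[r] = 1.1675, γ^t·E[r] = 0.280312, running G = 3.054614
t=5: π = [0.2427, 0.1887, 0.1406, 0.1250, 0.1426, 0.1604], E[r] = 1.1675, γ^t·E[r] = 0.196218, running G = 3.250832
t=6: π = [0.2427, 0.1887, 0.1406, 0.1250, 0.1426, 0.1604], E[r] = 1.1675, γ^t·E[r] = 0.137353, running G = 3.388185
t=7: π = [0.2427, 0.1887, 0.1406, 0.1250, 0.1426, 0.1604], E[r] = 1.1675, γ^t·E[r] = 0.096147, running G = 3.484332
t=8: π = [0.2427, 0.1887, 0.1406, 0.1250, 0.1426, 0.1604], E[r] = 1.1675, γ^t·E[r] = 0.067303, running G = 3.551635

G = 3.5516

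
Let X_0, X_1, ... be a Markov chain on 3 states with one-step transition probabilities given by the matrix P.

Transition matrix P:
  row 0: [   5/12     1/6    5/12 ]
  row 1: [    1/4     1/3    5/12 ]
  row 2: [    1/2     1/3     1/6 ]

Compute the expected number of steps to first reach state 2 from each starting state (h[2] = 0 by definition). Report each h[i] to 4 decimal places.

h = [2.4000, 2.4000, 0.0000]

First-step conditioning: h[2] = 0; for i ≠ 2, h[i] = 1 + Σ_k P[i][k]·h[k].
  h[0] = 1 + 5/12·h[0] + 1/6·h[1]
  h[1] = 1 + 1/4·h[0] + 1/3·h[1]
Solving the 2×2 linear system over states ≠ 2 gives exactly h = [12/5, 12/5, 0] (h[2] = 0 is the target).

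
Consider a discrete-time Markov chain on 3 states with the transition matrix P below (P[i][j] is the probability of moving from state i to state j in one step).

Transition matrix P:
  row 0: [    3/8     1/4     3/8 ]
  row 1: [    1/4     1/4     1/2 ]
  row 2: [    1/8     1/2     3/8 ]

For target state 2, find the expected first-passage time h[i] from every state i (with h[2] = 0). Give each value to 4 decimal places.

First-step conditioning: h[2] = 0; for i ≠ 2, h[i] = 1 + Σ_k P[i][k]·h[k].
  h[0] = 1 + 3/8·h[0] + 1/4·h[1]
  h[1] = 1 + 1/4·h[0] + 1/4·h[1]
Solving the 2×2 linear system over states ≠ 2 gives exactly h = [32/13, 28/13, 0] (h[2] = 0 is the target).

h = [2.4615, 2.1538, 0.0000]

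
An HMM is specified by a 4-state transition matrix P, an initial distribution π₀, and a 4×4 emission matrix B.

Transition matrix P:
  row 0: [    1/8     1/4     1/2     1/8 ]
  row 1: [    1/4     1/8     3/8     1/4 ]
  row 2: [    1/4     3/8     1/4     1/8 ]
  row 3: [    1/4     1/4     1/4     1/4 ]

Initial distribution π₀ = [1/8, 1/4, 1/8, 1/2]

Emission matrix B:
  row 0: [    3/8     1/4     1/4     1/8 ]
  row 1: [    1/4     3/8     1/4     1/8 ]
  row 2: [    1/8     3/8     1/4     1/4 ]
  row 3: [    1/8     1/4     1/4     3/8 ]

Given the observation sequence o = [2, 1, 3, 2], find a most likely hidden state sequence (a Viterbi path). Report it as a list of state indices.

t=0: δ = [3.125e-02, 6.250e-02, 3.125e-02, 1.250e-01]  (obs o_0=2)
t=1: δ = [7.812e-03, 1.172e-02, 1.172e-02, 7.812e-03]  ψ = [3, 3, 3, 3]  (obs o_1=1)
t=2: δ = [3.662e-04, 5.493e-04, 1.099e-03, 1.099e-03]  ψ = [1, 2, 1, 1]  (obs o_2=3)
t=3: δ = [6.866e-05, 1.030e-04, 6.866e-05, 6.866e-05]  ψ = [2, 2, 2, 3]  (obs o_3=2)
backtrack: best end state = 1; path = [3, 1, 2, 1]

path = [3, 1, 2, 1]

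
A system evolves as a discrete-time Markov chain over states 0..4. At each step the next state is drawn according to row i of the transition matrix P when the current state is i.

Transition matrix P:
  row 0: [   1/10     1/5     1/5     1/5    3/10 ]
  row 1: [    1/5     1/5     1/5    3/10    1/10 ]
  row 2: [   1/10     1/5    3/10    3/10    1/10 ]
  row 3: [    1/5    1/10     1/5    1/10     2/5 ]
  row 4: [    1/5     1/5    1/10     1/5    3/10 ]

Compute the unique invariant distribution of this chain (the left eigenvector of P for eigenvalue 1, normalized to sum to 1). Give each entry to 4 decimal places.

Balance equations π_j = Σ_i π_i·P[i][j]:
  π_0 = 1/10·π_0 + 1/5·π_1 + 1/10·π_2 + 1/5·π_3 + 1/5·π_4
  π_1 = 1/5·π_0 + 1/5·π_1 + 1/5·π_2 + 1/10·π_3 + 1/5·π_4
  π_2 = 1/5·π_0 + 1/5·π_1 + 3/10·π_2 + 1/5·π_3 + 1/10·π_4
  π_3 = 1/5·π_0 + 3/10·π_1 + 3/10·π_2 + 1/10·π_3 + 1/5·π_4
  normalize: π_0 + π_1 + π_2 + π_3 + π_4 = 1
Solving the linear system gives exactly π = [107/652, 349/1956, 127/652, 211/978, 161/652].

π = [0.1641, 0.1784, 0.1948, 0.2157, 0.2469]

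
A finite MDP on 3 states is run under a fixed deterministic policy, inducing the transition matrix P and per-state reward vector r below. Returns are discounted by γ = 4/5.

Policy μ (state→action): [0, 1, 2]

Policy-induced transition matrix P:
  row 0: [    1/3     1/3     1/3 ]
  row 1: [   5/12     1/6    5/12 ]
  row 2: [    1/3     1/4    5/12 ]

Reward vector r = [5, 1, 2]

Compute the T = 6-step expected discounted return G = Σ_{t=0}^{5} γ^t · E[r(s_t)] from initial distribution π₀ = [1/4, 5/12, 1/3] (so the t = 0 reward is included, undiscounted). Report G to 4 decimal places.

t=0: π = [0.2500, 0.4167, 0.3333], E[r] = 2.3333, γ^t·E[r] = 2.333333, running G = 2.333333
t=1: π = [0.3681, 0.2361, 0.3958], E[r] = 2.8681, γ^t·E[r] = 2.294444, running G = 4.627778
t=2: π = [0.3530, 0.2610, 0.3860], E[r] = 2.7980, γ^t·E[r] = 1.790741, running G = 6.418519
t=3: π = [0.3551, 0.2577, 0.3872], E[r] = 2.8076, γ^t·E[r] = 1.437481, running G = 7.856000
t=4: π = [0.3548, 0.2581, 0.3871], E[r] = 2.8063, γ^t·E[r] = 1.149460, running G = 9.005460
t=5: π = [0.3548, 0.2581, 0.3871], E[r] = 2.8065, γ^t·E[r] = 0.919625, running G = 9.925085

G = 9.9251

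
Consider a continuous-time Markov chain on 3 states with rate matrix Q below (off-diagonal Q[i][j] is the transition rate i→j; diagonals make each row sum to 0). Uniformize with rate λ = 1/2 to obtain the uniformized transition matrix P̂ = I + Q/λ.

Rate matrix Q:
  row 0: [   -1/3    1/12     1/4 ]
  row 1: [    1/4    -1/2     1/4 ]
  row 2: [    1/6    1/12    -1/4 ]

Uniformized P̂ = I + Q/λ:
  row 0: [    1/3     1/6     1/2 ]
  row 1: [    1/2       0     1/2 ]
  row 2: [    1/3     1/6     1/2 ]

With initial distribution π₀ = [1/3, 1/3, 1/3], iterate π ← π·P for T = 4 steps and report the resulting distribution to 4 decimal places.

t=0: π = [0.3333, 0.3333, 0.3333]
t=1: π = [0.3889, 0.1111, 0.5000]
t=2: π = [0.3519, 0.1481, 0.5000]
t=3: π = [0.3580, 0.1420, 0.5000]
t=4: π = [0.3570, 0.1430, 0.5000]

π = [0.3570, 0.1430, 0.5000]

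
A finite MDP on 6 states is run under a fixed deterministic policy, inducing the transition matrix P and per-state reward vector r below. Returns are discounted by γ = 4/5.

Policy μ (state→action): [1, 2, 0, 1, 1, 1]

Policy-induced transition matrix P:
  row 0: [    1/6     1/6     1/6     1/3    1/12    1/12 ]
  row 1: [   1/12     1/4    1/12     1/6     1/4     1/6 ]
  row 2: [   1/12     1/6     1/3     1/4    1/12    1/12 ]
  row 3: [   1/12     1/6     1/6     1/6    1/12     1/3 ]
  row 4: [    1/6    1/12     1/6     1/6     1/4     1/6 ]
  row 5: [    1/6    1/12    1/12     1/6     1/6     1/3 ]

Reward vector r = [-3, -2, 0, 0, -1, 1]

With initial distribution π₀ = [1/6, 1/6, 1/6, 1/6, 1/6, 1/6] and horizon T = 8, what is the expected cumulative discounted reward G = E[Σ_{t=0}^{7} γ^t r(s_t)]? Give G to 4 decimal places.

t=0: π = [0.1667, 0.1667, 0.1667, 0.1667, 0.1667, 0.1667], E[r] = -0.8333, γ^t·E[r] = -0.833333, running G = -0.833333
t=1: π = [0.1250, 0.1528, 0.1667, 0.2083, 0.1528, 0.1944], E[r] = -0.6389, γ^t·E[r] = -0.511111, running G = -1.344444
t=2: π = [0.1227, 0.1505, 0.1655, 0.2014, 0.1505, 0.2095], E[r] = -0.6100, γ^t·E[r] = -0.390370, running G = -1.734815
t=3: π = [0.1236, 0.1492, 0.1643, 0.2009, 0.1509, 0.2111], E[r] = -0.6089, γ^t·E[r] = -0.311753, running G = -2.046568
t=4: π = [0.1238, 0.1489, 0.1640, 0.2009, 0.1510, 0.2114], E[r] = -0.6089, γ^t·E[r] = -0.249389, running G = -2.295957
t=5: π = [0.1238, 0.1489, 0.1640, 0.2010, 0.1509, 0.2114], E[r] = -0.6088, γ^t·E[r] = -0.199500, running G = -2.495457
t=6: π = [0.1238, 0.1489, 0.1640, 0.2010, 0.1509, 0.2114], E[r] = -0.6088, γ^t·E[r] = -0.159596, running G = -2.655053
t=7: π = [0.1238, 0.1489, 0.1640, 0.2010, 0.1509, 0.2114], E[r] = -0.6088, γ^t·E[r] = -0.127676, running G = -2.782729

G = -2.7827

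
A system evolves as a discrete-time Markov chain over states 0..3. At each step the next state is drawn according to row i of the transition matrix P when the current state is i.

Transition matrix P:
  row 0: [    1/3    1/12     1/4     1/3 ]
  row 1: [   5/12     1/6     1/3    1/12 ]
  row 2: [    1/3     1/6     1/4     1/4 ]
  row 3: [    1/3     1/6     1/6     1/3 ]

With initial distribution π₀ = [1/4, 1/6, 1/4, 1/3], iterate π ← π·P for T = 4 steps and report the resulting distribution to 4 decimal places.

π = [0.3448, 0.1379, 0.2382, 0.2790]

t=0: π = [0.2500, 0.1667, 0.2500, 0.3333]
t=1: π = [0.3472, 0.1458, 0.2361, 0.2708]
t=2: π = [0.3455, 0.1377, 0.2396, 0.2772]
t=3: π = [0.3448, 0.1379, 0.2384, 0.2789]
t=4: π = [0.3448, 0.1379, 0.2382, 0.2790]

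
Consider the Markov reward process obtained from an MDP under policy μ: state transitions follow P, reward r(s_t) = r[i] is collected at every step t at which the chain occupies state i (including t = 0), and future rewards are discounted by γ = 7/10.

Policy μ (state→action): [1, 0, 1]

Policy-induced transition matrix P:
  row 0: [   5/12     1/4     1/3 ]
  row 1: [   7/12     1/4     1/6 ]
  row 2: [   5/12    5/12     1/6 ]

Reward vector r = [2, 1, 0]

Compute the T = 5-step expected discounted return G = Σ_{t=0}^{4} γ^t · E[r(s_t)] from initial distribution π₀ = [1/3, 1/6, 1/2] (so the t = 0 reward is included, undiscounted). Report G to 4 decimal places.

t=0: π = [0.3333, 0.1667, 0.5000], E[r] = 0.8333, γ^t·E[r] = 0.833333, running G = 0.833333
t=1: π = [0.4444, 0.3333, 0.2222], E[r] = 1.2222, γ^t·E[r] = 0.855556, running G = 1.688889
t=2: π = [0.4722, 0.2870, 0.2407], E[r] = 1.2315, γ^t·E[r] = 0.603426, running G = 2.292315
t=3: π = [0.4645, 0.2901, 0.2454], E[r] = 1.2191, γ^t·E[r] = 0.418164, running G = 2.710478
t=4: π = [0.4650, 0.2909, 0.2441], E[r] = 1.2209, γ^t·E[r] = 0.293147, running G = 3.003625

G = 3.0036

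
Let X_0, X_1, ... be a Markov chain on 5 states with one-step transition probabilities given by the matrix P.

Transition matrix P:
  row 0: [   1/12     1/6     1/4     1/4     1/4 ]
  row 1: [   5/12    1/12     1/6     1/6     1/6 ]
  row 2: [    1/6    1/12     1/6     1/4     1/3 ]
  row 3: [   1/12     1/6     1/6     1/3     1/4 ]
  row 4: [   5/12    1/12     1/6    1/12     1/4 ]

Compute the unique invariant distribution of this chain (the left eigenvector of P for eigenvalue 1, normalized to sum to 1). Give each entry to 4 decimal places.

π = [0.2239, 0.1199, 0.1853, 0.2154, 0.2554]

Balance equations π_j = Σ_i π_i·P[i][j]:
  π_0 = 1/12·π_0 + 5/12·π_1 + 1/6·π_2 + 1/12·π_3 + 5/12·π_4
  π_1 = 1/6·π_0 + 1/12·π_1 + 1/12·π_2 + 1/6·π_3 + 1/12·π_4
  π_2 = 1/4·π_0 + 1/6·π_1 + 1/6·π_2 + 1/6·π_3 + 1/6·π_4
  π_3 = 1/4·π_0 + 1/6·π_1 + 1/4·π_2 + 1/3·π_3 + 1/12·π_4
  normalize: π_0 + π_1 + π_2 + π_3 + π_4 = 1
Solving the linear system gives exactly π = [1654/7387, 886/7387, 1369/7387, 1591/7387, 1887/7387].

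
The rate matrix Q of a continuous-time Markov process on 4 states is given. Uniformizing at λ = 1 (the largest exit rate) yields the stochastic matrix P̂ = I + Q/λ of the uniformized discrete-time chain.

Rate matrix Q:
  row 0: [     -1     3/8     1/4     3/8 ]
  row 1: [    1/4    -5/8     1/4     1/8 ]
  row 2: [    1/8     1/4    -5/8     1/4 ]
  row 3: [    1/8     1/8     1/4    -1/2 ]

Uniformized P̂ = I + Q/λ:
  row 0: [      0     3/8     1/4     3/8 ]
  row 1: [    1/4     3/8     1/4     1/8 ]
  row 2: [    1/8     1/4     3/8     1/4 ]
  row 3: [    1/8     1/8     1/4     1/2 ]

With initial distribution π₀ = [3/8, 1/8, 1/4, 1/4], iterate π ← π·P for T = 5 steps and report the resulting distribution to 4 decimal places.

π = [0.1400, 0.2609, 0.2857, 0.3133]

t=0: π = [0.3750, 0.1250, 0.2500, 0.2500]
t=1: π = [0.0938, 0.2813, 0.2813, 0.3438]
t=2: π = [0.1484, 0.2539, 0.2852, 0.3125]
t=3: π = [0.1382, 0.2612, 0.2856, 0.3149]
t=4: π = [0.1404, 0.2606, 0.2857, 0.3134]
t=5: π = [0.1400, 0.2609, 0.2857, 0.3133]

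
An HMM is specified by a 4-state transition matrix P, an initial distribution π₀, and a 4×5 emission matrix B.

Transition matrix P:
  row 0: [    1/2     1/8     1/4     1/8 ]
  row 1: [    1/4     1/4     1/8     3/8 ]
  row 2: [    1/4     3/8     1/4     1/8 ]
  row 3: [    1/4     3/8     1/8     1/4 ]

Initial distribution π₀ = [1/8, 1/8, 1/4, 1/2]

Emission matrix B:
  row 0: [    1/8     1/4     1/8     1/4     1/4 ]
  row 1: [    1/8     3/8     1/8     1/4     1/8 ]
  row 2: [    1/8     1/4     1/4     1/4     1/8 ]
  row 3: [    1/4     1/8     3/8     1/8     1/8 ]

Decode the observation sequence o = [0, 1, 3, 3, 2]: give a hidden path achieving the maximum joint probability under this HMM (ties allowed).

path = [3, 1, 3, 1, 3]

t=0: δ = [1.562e-02, 1.562e-02, 3.125e-02, 1.250e-01]  (obs o_0=0)
t=1: δ = [7.812e-03, 1.758e-02, 3.906e-03, 3.906e-03]  ψ = [3, 3, 3, 3]  (obs o_1=1)
t=2: δ = [1.099e-03, 1.099e-03, 5.493e-04, 8.240e-04]  ψ = [1, 1, 1, 1]  (obs o_2=3)
t=3: δ = [1.373e-04, 7.725e-05, 6.866e-05, 5.150e-05]  ψ = [0, 3, 0, 1]  (obs o_3=3)
t=4: δ = [8.583e-06, 3.219e-06, 8.583e-06, 1.086e-05]  ψ = [0, 2, 0, 1]  (obs o_4=2)
backtrack: best end state = 3; path = [3, 1, 3, 1, 3]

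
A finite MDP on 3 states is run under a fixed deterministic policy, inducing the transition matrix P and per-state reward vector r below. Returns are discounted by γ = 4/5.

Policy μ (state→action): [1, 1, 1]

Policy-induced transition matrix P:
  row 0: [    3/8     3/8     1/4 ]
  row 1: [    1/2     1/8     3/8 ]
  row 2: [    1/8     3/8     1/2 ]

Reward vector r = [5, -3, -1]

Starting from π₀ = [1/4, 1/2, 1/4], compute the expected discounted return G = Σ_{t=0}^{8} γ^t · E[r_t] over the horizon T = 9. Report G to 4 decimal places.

G = 0.8403

t=0: π = [0.2500, 0.5000, 0.2500], E[r] = -0.5000, γ^t·E[r] = -0.500000, running G = -0.500000
t=1: π = [0.3750, 0.2500, 0.3750], E[r] = 0.7500, γ^t·E[r] = 0.600000, running G = 0.100000
t=2: π = [0.3125, 0.3125, 0.3750], E[r] = 0.2500, γ^t·E[r] = 0.160000, running G = 0.260000
t=3: π = [0.3203, 0.2969, 0.3828], E[r] = 0.3281, γ^t·E[r] = 0.168000, running G = 0.428000
t=4: π = [0.3164, 0.3008, 0.3828], E[r] = 0.2969, γ^t·E[r] = 0.121600, running G = 0.549600
t=5: π = [0.3169, 0.2998, 0.3833], E[r] = 0.3018, γ^t·E[r] = 0.098880, running G = 0.648480
t=6: π = [0.3167, 0.3000, 0.3833], E[r] = 0.2998, γ^t·E[r] = 0.078592, running G = 0.727072
t=7: π = [0.3167, 0.3000, 0.3833], E[r] = 0.3001, γ^t·E[r] = 0.062938, running G = 0.790010
t=8: π = [0.3167, 0.3000, 0.3833], E[r] = 0.3000, γ^t·E[r] = 0.050330, running G = 0.840339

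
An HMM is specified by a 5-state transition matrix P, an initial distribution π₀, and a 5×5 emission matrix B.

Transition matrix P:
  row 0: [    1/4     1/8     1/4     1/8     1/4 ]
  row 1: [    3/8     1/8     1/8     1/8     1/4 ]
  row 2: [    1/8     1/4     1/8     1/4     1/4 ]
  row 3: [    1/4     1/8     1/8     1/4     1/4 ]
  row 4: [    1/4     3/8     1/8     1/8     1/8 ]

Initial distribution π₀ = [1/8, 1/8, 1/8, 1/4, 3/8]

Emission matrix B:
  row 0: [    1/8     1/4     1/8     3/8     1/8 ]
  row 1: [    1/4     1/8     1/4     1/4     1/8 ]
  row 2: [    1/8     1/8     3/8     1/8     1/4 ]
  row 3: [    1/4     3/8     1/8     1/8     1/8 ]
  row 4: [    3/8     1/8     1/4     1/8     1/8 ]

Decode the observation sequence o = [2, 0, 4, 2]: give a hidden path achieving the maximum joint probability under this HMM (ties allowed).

t=0: δ = [1.562e-02, 3.125e-02, 4.688e-02, 3.125e-02, 9.375e-02]  (obs o_0=2)
t=1: δ = [2.930e-03, 8.789e-03, 1.465e-03, 2.930e-03, 4.395e-03]  ψ = [4, 4, 4, 2, 2]  (obs o_1=0)
t=2: δ = [4.120e-04, 2.060e-04, 2.747e-04, 1.373e-04, 2.747e-04]  ψ = [1, 4, 1, 1, 1]  (obs o_2=4)
t=3: δ = [1.287e-05, 2.575e-05, 3.862e-05, 8.583e-06, 2.575e-05]  ψ = [0, 4, 0, 2, 0]  (obs o_3=2)
backtrack: best end state = 2; path = [4, 1, 0, 2]

path = [4, 1, 0, 2]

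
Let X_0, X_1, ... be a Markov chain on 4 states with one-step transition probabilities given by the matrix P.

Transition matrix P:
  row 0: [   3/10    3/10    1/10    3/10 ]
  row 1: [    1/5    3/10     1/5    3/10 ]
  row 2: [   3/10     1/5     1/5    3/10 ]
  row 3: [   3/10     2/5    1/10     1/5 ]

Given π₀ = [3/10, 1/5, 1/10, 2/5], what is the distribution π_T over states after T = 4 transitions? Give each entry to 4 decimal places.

π = [0.2687, 0.3127, 0.1459, 0.2727]

t=0: π = [0.3000, 0.2000, 0.1000, 0.4000]
t=1: π = [0.2800, 0.3300, 0.1300, 0.2600]
t=2: π = [0.2670, 0.3130, 0.1460, 0.2740]
t=3: π = [0.2687, 0.3128, 0.1459, 0.2726]
t=4: π = [0.2687, 0.3127, 0.1459, 0.2727]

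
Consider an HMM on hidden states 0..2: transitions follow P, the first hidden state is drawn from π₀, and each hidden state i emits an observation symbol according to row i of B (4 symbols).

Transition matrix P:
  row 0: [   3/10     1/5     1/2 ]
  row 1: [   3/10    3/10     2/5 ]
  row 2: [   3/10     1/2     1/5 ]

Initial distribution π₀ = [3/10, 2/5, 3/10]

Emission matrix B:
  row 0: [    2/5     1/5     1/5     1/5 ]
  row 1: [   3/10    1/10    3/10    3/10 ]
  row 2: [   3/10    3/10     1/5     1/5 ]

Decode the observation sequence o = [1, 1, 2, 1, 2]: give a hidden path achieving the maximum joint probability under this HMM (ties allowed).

path = [0, 2, 1, 2, 1]

t=0: δ = [6.000e-02, 4.000e-02, 9.000e-02]  (obs o_0=1)
t=1: δ = [5.400e-03, 4.500e-03, 9.000e-03]  ψ = [2, 2, 0]  (obs o_1=1)
t=2: δ = [5.400e-04, 1.350e-03, 5.400e-04]  ψ = [2, 2, 0]  (obs o_2=2)
t=3: δ = [8.100e-05, 4.050e-05, 1.620e-04]  ψ = [1, 1, 1]  (obs o_3=1)
t=4: δ = [9.720e-06, 2.430e-05, 8.100e-06]  ψ = [2, 2, 0]  (obs o_4=2)
backtrack: best end state = 1; path = [0, 2, 1, 2, 1]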